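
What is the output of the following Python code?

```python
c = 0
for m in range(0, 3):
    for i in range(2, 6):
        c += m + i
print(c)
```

54

m=0,i=2: c = 0+2 = 2
m=0,i=3: c = 2+3 = 5
m=0,i=4: c = 5+4 = 9
m=0,i=5: c = 9+5 = 14
m=1,i=2: c = 14+3 = 17
m=1,i=3: c = 17+4 = 21
m=1,i=4: c = 21+5 = 26
m=1,i=5: c = 26+6 = 32
m=2,i=2: c = 32+4 = 36
m=2,i=3: c = 36+5 = 41
m=2,i=4: c = 41+6 = 47
m=2,i=5: c = 47+7 = 54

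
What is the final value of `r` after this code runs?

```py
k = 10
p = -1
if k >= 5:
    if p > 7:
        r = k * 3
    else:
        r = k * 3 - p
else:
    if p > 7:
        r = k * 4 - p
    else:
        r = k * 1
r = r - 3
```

k=10, p=-1
k >= 5 is True; p > 7 is False
→ r = k * 3 - p = 31
r = 31-3 = 28

28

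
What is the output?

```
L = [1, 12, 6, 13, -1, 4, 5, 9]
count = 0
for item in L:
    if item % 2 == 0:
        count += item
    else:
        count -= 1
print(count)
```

item=1: not even, count = 0-1 = -1
item=12: even, count = (-1)+12 = 11
item=6: even, count = 11+6 = 17
item=13: not even, count = 17-1 = 16
item=-1: not even, count = 16-1 = 15
item=4: even, count = 15+4 = 19
item=5: not even, count = 19-1 = 18
item=9: not even, count = 18-1 = 17

17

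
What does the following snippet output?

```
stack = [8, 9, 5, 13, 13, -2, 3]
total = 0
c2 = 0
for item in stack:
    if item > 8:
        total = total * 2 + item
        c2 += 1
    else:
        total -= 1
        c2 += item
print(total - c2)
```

44

item=8: not >8, total = 0-1 = -1; c2=8
item=9: >8, total = (-1)*2+9 = 7; c2=9
item=5: not >8, total = 7-1 = 6; c2=14
item=13: >8, total = 6*2+13 = 25; c2=15
item=13: >8, total = 25*2+13 = 63; c2=16
item=-2: not >8, total = 63-1 = 62; c2=14
item=3: not >8, total = 62-1 = 61; c2=17
total-c2 = 61-17 = 44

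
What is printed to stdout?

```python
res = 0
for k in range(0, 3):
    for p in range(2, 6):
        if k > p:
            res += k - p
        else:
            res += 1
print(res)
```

k=0,p=2: not 0>2, res = 0+1 = 1
k=0,p=3: not 0>3, res = 1+1 = 2
k=0,p=4: not 0>4, res = 2+1 = 3
k=0,p=5: not 0>5, res = 3+1 = 4
k=1,p=2: not 1>2, res = 4+1 = 5
k=1,p=3: not 1>3, res = 5+1 = 6
k=1,p=4: not 1>4, res = 6+1 = 7
k=1,p=5: not 1>5, res = 7+1 = 8
k=2,p=2: not 2>2, res = 8+1 = 9
k=2,p=3: not 2>3, res = 9+1 = 10
k=2,p=4: not 2>4, res = 10+1 = 11
k=2,p=5: not 2>5, res = 11+1 = 12

12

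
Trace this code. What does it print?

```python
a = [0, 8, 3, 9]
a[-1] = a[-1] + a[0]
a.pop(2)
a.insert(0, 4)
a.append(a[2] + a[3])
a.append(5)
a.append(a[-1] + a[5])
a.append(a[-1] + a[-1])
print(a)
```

a[-1] = a[-1]+a[0] = 9+0 = 9 → [0, 8, 3, 9]
pop(2) removes 3 → [0, 8, 9]
insert 4 at 0 → [4, 0, 8, 9]
append a[2]+a[3] = 8+9 = 17 → [4, 0, 8, 9, 17]
append 5 → [4, 0, 8, 9, 17, 5]
append a[-1]+a[5] = 5+5 = 10 → [4, 0, 8, 9, 17, 5, 10]
append a[-1]+a[-1] = 10+10 = 20 → [4, 0, 8, 9, 17, 5, 10, 20]

[4, 0, 8, 9, 17, 5, 10, 20]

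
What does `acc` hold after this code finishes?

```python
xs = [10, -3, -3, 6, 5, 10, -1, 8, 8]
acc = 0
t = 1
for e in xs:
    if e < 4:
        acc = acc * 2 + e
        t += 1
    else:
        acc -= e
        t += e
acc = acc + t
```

e=10: not <4, acc = 0-10 = -10; t=11
e=-3: <4, acc = (-10)*2+(-3) = -23; t=12
e=-3: <4, acc = (-23)*2+(-3) = -49; t=13
e=6: not <4, acc = (-49)-6 = -55; t=19
e=5: not <4, acc = (-55)-5 = -60; t=24
e=10: not <4, acc = (-60)-10 = -70; t=34
e=-1: <4, acc = (-70)*2+(-1) = -141; t=35
e=8: not <4, acc = (-141)-8 = -149; t=43
e=8: not <4, acc = (-149)-8 = -157; t=51
acc+t = (-157)+51 = -106

-106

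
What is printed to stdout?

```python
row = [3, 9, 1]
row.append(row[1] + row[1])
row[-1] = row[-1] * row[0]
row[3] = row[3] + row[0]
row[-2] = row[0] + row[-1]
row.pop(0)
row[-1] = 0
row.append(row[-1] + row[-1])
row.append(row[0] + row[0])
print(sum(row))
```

87

append row[1]+row[1] = 9+9 = 18 → [3, 9, 1, 18]
row[-1] = row[-1]*row[0] = 18*3 = 54 → [3, 9, 1, 54]
row[3] = row[3]+row[0] = 54+3 = 57 → [3, 9, 1, 57]
row[-2] = row[0]+row[-1] = 3+57 = 60 → [3, 9, 60, 57]
pop(0) removes 3 → [9, 60, 57]
row[-1] = 0 → [9, 60, 0]
append row[-1]+row[-1] = 0+0 = 0 → [9, 60, 0, 0]
append row[0]+row[0] = 9+9 = 18 → [9, 60, 0, 0, 18]
sum = 87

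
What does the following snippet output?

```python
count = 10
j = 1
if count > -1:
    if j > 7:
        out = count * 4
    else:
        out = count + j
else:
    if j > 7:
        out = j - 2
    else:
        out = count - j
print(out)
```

11

count=10, j=1
count > -1 is True; j > 7 is False
→ out = count + j = 11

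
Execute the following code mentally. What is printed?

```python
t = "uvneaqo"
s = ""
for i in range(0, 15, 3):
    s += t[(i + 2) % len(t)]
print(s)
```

nqvau

i=0: add t[2]='n' → 'n'
i=3: add t[5]='q' → 'nq'
i=6: add t[1]='v' → 'nqv'
i=9: add t[4]='a' → 'nqva'
i=12: add t[0]='u' → 'nqvau'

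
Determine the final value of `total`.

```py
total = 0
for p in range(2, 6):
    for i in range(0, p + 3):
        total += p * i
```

289

p=2,i=0: total = 0+0 = 0
p=2,i=1: total = 0+2 = 2
p=2,i=2: total = 2+4 = 6
p=2,i=3: total = 6+6 = 12
p=2,i=4: total = 12+8 = 20
p=3,i=0: total = 20+0 = 20
p=3,i=1: total = 20+3 = 23
p=3,i=2: total = 23+6 = 29
p=3,i=3: total = 29+9 = 38
p=3,i=4: total = 38+12 = 50
p=3,i=5: total = 50+15 = 65
p=4,i=0: total = 65+0 = 65
p=4,i=1: total = 65+4 = 69
p=4,i=2: total = 69+8 = 77
p=4,i=3: total = 77+12 = 89
p=4,i=4: total = 89+16 = 105
p=4,i=5: total = 105+20 = 125
p=4,i=6: total = 125+24 = 149
p=5,i=0: total = 149+0 = 149
p=5,i=1: total = 149+5 = 154
p=5,i=2: total = 154+10 = 164
p=5,i=3: total = 164+15 = 179
p=5,i=4: total = 179+20 = 199
p=5,i=5: total = 199+25 = 224
p=5,i=6: total = 224+30 = 254
p=5,i=7: total = 254+35 = 289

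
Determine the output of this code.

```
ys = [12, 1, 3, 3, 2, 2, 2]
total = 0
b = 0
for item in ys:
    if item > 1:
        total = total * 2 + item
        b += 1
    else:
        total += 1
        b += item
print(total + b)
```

item=12: >1, total = 0*2+12 = 12; b=1
item=1: not >1, total = 12+1 = 13; b=2
item=3: >1, total = 13*2+3 = 29; b=3
item=3: >1, total = 29*2+3 = 61; b=4
item=2: >1, total = 61*2+2 = 124; b=5
item=2: >1, total = 124*2+2 = 250; b=6
item=2: >1, total = 250*2+2 = 502; b=7
total+b = 502+7 = 509

509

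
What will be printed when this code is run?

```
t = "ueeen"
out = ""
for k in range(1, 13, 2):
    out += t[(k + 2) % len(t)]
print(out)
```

euenee

k=1: add t[3]='e' → 'e'
k=3: add t[0]='u' → 'eu'
k=5: add t[2]='e' → 'eue'
k=7: add t[4]='n' → 'euen'
k=9: add t[1]='e' → 'euene'
k=11: add t[3]='e' → 'euenee'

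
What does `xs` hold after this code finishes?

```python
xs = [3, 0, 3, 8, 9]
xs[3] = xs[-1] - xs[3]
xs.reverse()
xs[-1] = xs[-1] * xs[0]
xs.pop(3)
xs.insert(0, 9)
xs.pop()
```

[9, 9, 1, 3]

xs[3] = xs[-1]-xs[3] = 9-8 = 1 → [3, 0, 3, 1, 9]
reverse → [9, 1, 3, 0, 3]
xs[-1] = xs[-1]*xs[0] = 3*9 = 27 → [9, 1, 3, 0, 27]
pop(3) removes 0 → [9, 1, 3, 27]
insert 9 at 0 → [9, 9, 1, 3, 27]
pop() removes 27 → [9, 9, 1, 3]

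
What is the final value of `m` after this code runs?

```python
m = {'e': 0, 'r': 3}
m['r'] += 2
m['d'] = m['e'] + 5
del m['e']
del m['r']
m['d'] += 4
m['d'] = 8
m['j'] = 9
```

m['r'] = 3+2 = 5 → {'e': 0, 'r': 5}
m['d'] = m['e']+5 = 5 → {'e': 0, 'r': 5, 'd': 5}
del 'e' → {'r': 5, 'd': 5}
del 'r' → {'d': 5}
m['d'] = 5+4 = 9 → {'d': 9}
m['d'] = 8 → {'d': 8}
m['j'] = 9 → {'d': 8, 'j': 9}

{'d': 8, 'j': 9}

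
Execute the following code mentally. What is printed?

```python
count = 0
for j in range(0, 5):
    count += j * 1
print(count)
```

j=0: count = 0+0*1 = 0
j=1: count = 0+1*1 = 1
j=2: count = 1+2*1 = 3
j=3: count = 3+3*1 = 6
j=4: count = 6+4*1 = 10

10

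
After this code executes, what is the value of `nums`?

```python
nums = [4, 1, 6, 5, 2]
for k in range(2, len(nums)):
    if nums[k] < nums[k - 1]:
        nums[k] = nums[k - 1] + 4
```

[4, 1, 6, 10, 14]

k=2: 6>=1, unchanged → [4, 1, 6, 5, 2]
k=3: 5<6, nums[3] = 6+4 = 10 → [4, 1, 6, 10, 2]
k=4: 2<10, nums[4] = 10+4 = 14 → [4, 1, 6, 10, 14]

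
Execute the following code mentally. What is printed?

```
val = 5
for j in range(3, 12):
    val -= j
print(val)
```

-58

j=3: val = 5-3 = 2
j=4: val = 2-4 = -2
j=5: val = (-2)-5 = -7
j=6: val = (-7)-6 = -13
j=7: val = (-13)-7 = -20
j=8: val = (-20)-8 = -28
j=9: val = (-28)-9 = -37
j=10: val = (-37)-10 = -47
j=11: val = (-47)-11 = -58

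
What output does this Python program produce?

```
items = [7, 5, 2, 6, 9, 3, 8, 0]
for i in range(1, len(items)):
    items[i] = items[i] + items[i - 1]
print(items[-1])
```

i=1: items[1] = 5+7 = 12 → [7, 12, 2, 6, 9, 3, 8, 0]
i=2: items[2] = 2+12 = 14 → [7, 12, 14, 6, 9, 3, 8, 0]
i=3: items[3] = 6+14 = 20 → [7, 12, 14, 20, 9, 3, 8, 0]
i=4: items[4] = 9+20 = 29 → [7, 12, 14, 20, 29, 3, 8, 0]
i=5: items[5] = 3+29 = 32 → [7, 12, 14, 20, 29, 32, 8, 0]
i=6: items[6] = 8+32 = 40 → [7, 12, 14, 20, 29, 32, 40, 0]
i=7: items[7] = 0+40 = 40 → [7, 12, 14, 20, 29, 32, 40, 40]

40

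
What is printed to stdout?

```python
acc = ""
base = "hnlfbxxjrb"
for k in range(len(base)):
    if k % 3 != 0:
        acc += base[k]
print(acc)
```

nlbxjr

k=0: skip
k=1: add 'n' → 'n'
k=2: add 'l' → 'nl'
k=3: skip
k=4: add 'b' → 'nlb'
k=5: add 'x' → 'nlbx'
k=6: skip
k=7: add 'j' → 'nlbxj'
k=8: add 'r' → 'nlbxjr'
k=9: skip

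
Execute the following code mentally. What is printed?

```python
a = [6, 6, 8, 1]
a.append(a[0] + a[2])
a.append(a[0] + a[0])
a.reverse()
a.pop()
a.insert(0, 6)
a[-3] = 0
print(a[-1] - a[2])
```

-8

append a[0]+a[2] = 6+8 = 14 → [6, 6, 8, 1, 14]
append a[0]+a[0] = 6+6 = 12 → [6, 6, 8, 1, 14, 12]
reverse → [12, 14, 1, 8, 6, 6]
pop() removes 6 → [12, 14, 1, 8, 6]
insert 6 at 0 → [6, 12, 14, 1, 8, 6]
a[-3] = 0 → [6, 12, 14, 0, 8, 6]
a[-1]-a[2] = 6-14 = -8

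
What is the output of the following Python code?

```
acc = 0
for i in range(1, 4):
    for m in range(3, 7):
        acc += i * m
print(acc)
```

108

i=1,m=3: acc = 0+3 = 3
i=1,m=4: acc = 3+4 = 7
i=1,m=5: acc = 7+5 = 12
i=1,m=6: acc = 12+6 = 18
i=2,m=3: acc = 18+6 = 24
i=2,m=4: acc = 24+8 = 32
i=2,m=5: acc = 32+10 = 42
i=2,m=6: acc = 42+12 = 54
i=3,m=3: acc = 54+9 = 63
i=3,m=4: acc = 63+12 = 75
i=3,m=5: acc = 75+15 = 90
i=3,m=6: acc = 90+18 = 108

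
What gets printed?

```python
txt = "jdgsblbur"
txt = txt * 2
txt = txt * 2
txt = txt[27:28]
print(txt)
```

repeat ×2 → 'jdgsblburjdgsblbur'
repeat ×2 → 'jdgsblburjdgsblburjdgsblburjdgsblbur'
slice [27:28] → 'j'

j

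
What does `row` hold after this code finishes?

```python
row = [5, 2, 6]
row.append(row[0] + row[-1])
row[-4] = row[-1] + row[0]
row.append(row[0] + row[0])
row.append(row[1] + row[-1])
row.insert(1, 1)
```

[16, 1, 2, 6, 11, 32, 34]

append row[0]+row[-1] = 5+6 = 11 → [5, 2, 6, 11]
row[-4] = row[-1]+row[0] = 11+5 = 16 → [16, 2, 6, 11]
append row[0]+row[0] = 16+16 = 32 → [16, 2, 6, 11, 32]
append row[1]+row[-1] = 2+32 = 34 → [16, 2, 6, 11, 32, 34]
insert 1 at 1 → [16, 1, 2, 6, 11, 32, 34]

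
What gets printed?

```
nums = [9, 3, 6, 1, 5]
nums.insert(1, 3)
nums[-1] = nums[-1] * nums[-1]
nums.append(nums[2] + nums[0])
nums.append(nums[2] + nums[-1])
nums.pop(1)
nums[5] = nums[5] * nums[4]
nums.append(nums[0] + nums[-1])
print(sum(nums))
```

insert 3 at 1 → [9, 3, 3, 6, 1, 5]
nums[-1] = nums[-1]*nums[-1] = 5*5 = 25 → [9, 3, 3, 6, 1, 25]
append nums[2]+nums[0] = 3+9 = 12 → [9, 3, 3, 6, 1, 25, 12]
append nums[2]+nums[-1] = 3+12 = 15 → [9, 3, 3, 6, 1, 25, 12, 15]
pop(1) removes 3 → [9, 3, 6, 1, 25, 12, 15]
nums[5] = nums[5]*nums[4] = 12*25 = 300 → [9, 3, 6, 1, 25, 300, 15]
append nums[0]+nums[-1] = 9+15 = 24 → [9, 3, 6, 1, 25, 300, 15, 24]
sum = 383

383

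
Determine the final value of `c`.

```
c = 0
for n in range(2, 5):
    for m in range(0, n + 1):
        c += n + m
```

n=2,m=0: c = 0+2 = 2
n=2,m=1: c = 2+3 = 5
n=2,m=2: c = 5+4 = 9
n=3,m=0: c = 9+3 = 12
n=3,m=1: c = 12+4 = 16
n=3,m=2: c = 16+5 = 21
n=3,m=3: c = 21+6 = 27
n=4,m=0: c = 27+4 = 31
n=4,m=1: c = 31+5 = 36
n=4,m=2: c = 36+6 = 42
n=4,m=3: c = 42+7 = 49
n=4,m=4: c = 49+8 = 57

57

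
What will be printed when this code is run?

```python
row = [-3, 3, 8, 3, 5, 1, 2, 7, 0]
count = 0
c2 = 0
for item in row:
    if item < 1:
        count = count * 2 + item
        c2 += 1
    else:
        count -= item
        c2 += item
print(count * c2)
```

item=-3: <1, count = 0*2+(-3) = -3; c2=1
item=3: not <1, count = (-3)-3 = -6; c2=4
item=8: not <1, count = (-6)-8 = -14; c2=12
item=3: not <1, count = (-14)-3 = -17; c2=15
item=5: not <1, count = (-17)-5 = -22; c2=20
item=1: not <1, count = (-22)-1 = -23; c2=21
item=2: not <1, count = (-23)-2 = -25; c2=23
item=7: not <1, count = (-25)-7 = -32; c2=30
item=0: <1, count = (-32)*2+0 = -64; c2=31
count*c2 = (-64)*31 = -1984

-1984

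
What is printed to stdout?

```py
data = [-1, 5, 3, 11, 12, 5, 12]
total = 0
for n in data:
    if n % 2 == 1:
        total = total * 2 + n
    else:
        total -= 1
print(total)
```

n=-1: odd, total = 0*2+(-1) = -1
n=5: odd, total = (-1)*2+5 = 3
n=3: odd, total = 3*2+3 = 9
n=11: odd, total = 9*2+11 = 29
n=12: not odd, total = 29-1 = 28
n=5: odd, total = 28*2+5 = 61
n=12: not odd, total = 61-1 = 60

60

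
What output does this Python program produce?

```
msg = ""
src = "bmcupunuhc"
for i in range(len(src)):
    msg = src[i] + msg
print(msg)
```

chunupucmb

i=0: prepend 'b' → 'b'
i=1: prepend 'm' → 'mb'
i=2: prepend 'c' → 'cmb'
i=3: prepend 'u' → 'ucmb'
i=4: prepend 'p' → 'pucmb'
i=5: prepend 'u' → 'upucmb'
i=6: prepend 'n' → 'nupucmb'
i=7: prepend 'u' → 'unupucmb'
i=8: prepend 'h' → 'hunupucmb'
i=9: prepend 'c' → 'chunupucmb'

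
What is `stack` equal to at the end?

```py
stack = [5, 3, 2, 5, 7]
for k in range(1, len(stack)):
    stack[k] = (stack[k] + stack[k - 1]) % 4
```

[5, 0, 2, 3, 2]

k=1: stack[1] = (3+5)%4 = 0 → [5, 0, 2, 5, 7]
k=2: stack[2] = (2+0)%4 = 2 → [5, 0, 2, 5, 7]
k=3: stack[3] = (5+2)%4 = 3 → [5, 0, 2, 3, 7]
k=4: stack[4] = (7+3)%4 = 2 → [5, 0, 2, 3, 2]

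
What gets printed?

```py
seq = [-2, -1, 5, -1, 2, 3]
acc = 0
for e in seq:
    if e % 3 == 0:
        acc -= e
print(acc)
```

e=-2: not %3==0
e=-1: not %3==0
e=5: not %3==0
e=-1: not %3==0
e=2: not %3==0
e=3: %3==0, acc = 0-3 = -3

-3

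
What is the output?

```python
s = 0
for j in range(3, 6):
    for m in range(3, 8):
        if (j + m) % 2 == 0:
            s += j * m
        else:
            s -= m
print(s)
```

125

j=3,m=3: even sum, s = 0+9 = 9
j=3,m=4: odd sum, s = 9-4 = 5
j=3,m=5: even sum, s = 5+15 = 20
j=3,m=6: odd sum, s = 20-6 = 14
j=3,m=7: even sum, s = 14+21 = 35
j=4,m=3: odd sum, s = 35-3 = 32
j=4,m=4: even sum, s = 32+16 = 48
j=4,m=5: odd sum, s = 48-5 = 43
j=4,m=6: even sum, s = 43+24 = 67
j=4,m=7: odd sum, s = 67-7 = 60
j=5,m=3: even sum, s = 60+15 = 75
j=5,m=4: odd sum, s = 75-4 = 71
j=5,m=5: even sum, s = 71+25 = 96
j=5,m=6: odd sum, s = 96-6 = 90
j=5,m=7: even sum, s = 90+35 = 125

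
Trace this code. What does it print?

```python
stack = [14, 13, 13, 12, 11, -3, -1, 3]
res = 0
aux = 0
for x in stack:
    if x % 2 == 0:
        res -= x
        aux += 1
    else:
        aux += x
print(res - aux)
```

-64

x=14: even, res = 0-14 = -14; aux=1
x=13: not even; aux=14
x=13: not even; aux=27
x=12: even, res = (-14)-12 = -26; aux=28
x=11: not even; aux=39
x=-3: not even; aux=36
x=-1: not even; aux=35
x=3: not even; aux=38
res-aux = (-26)-38 = -64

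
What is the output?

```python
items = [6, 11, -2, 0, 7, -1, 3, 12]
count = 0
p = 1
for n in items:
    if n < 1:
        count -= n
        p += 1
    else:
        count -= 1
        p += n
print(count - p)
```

n=6: not <1, count = 0-1 = -1; p=7
n=11: not <1, count = (-1)-1 = -2; p=18
n=-2: <1, count = (-2)-(-2) = 0; p=19
n=0: <1, count = 0-0 = 0; p=20
n=7: not <1, count = 0-1 = -1; p=27
n=-1: <1, count = (-1)-(-1) = 0; p=28
n=3: not <1, count = 0-1 = -1; p=31
n=12: not <1, count = (-1)-1 = -2; p=43
count-p = (-2)-43 = -45

-45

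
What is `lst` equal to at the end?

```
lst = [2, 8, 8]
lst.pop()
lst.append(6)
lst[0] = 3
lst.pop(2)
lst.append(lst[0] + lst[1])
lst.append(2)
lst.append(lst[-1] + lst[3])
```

[3, 8, 11, 2, 4]

pop() removes 8 → [2, 8]
append 6 → [2, 8, 6]
lst[0] = 3 → [3, 8, 6]
pop(2) removes 6 → [3, 8]
append lst[0]+lst[1] = 3+8 = 11 → [3, 8, 11]
append 2 → [3, 8, 11, 2]
append lst[-1]+lst[3] = 2+2 = 4 → [3, 8, 11, 2, 4]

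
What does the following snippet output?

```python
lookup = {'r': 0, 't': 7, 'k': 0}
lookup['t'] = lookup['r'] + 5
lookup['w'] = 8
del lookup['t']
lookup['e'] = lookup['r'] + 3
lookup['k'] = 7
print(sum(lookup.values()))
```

18

lookup['t'] = lookup['r']+5 = 5 → {'r': 0, 't': 5, 'k': 0}
lookup['w'] = 8 → {'r': 0, 't': 5, 'k': 0, 'w': 8}
del 't' → {'r': 0, 'k': 0, 'w': 8}
lookup['e'] = lookup['r']+3 = 3 → {'r': 0, 'k': 0, 'w': 8, 'e': 3}
lookup['k'] = 7 → {'r': 0, 'k': 7, 'w': 8, 'e': 3}
sum of values = 18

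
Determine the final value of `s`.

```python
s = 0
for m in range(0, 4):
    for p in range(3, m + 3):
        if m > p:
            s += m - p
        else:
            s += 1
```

m=1,p=3: not 1>3, s = 0+1 = 1
m=2,p=3: not 2>3, s = 1+1 = 2
m=2,p=4: not 2>4, s = 2+1 = 3
m=3,p=3: not 3>3, s = 3+1 = 4
m=3,p=4: not 3>4, s = 4+1 = 5
m=3,p=5: not 3>5, s = 5+1 = 6

6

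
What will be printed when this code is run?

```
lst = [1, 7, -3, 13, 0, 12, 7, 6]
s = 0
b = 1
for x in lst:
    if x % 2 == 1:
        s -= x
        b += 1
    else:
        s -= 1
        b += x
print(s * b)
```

x=1: odd, s = 0-1 = -1; b=2
x=7: odd, s = (-1)-7 = -8; b=3
x=-3: odd, s = (-8)-(-3) = -5; b=4
x=13: odd, s = (-5)-13 = -18; b=5
x=0: not odd, s = (-18)-1 = -19; b=5
x=12: not odd, s = (-19)-1 = -20; b=17
x=7: odd, s = (-20)-7 = -27; b=18
x=6: not odd, s = (-27)-1 = -28; b=24
s*b = (-28)*24 = -672

-672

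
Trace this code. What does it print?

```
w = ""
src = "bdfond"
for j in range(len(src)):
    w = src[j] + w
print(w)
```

dnofdb

j=0: prepend 'b' → 'b'
j=1: prepend 'd' → 'db'
j=2: prepend 'f' → 'fdb'
j=3: prepend 'o' → 'ofdb'
j=4: prepend 'n' → 'nofdb'
j=5: prepend 'd' → 'dnofdb'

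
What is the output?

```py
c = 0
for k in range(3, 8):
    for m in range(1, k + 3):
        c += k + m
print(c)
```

330

k=3,m=1: c = 0+4 = 4
k=3,m=2: c = 4+5 = 9
k=3,m=3: c = 9+6 = 15
k=3,m=4: c = 15+7 = 22
k=3,m=5: c = 22+8 = 30
k=4,m=1: c = 30+5 = 35
k=4,m=2: c = 35+6 = 41
k=4,m=3: c = 41+7 = 48
k=4,m=4: c = 48+8 = 56
k=4,m=5: c = 56+9 = 65
k=4,m=6: c = 65+10 = 75
k=5,m=1: c = 75+6 = 81
k=5,m=2: c = 81+7 = 88
k=5,m=3: c = 88+8 = 96
k=5,m=4: c = 96+9 = 105
k=5,m=5: c = 105+10 = 115
k=5,m=6: c = 115+11 = 126
k=5,m=7: c = 126+12 = 138
k=6,m=1: c = 138+7 = 145
k=6,m=2: c = 145+8 = 153
k=6,m=3: c = 153+9 = 162
k=6,m=4: c = 162+10 = 172
k=6,m=5: c = 172+11 = 183
k=6,m=6: c = 183+12 = 195
k=6,m=7: c = 195+13 = 208
k=6,m=8: c = 208+14 = 222
k=7,m=1: c = 222+8 = 230
k=7,m=2: c = 230+9 = 239
k=7,m=3: c = 239+10 = 249
k=7,m=4: c = 249+11 = 260
k=7,m=5: c = 260+12 = 272
k=7,m=6: c = 272+13 = 285
k=7,m=7: c = 285+14 = 299
k=7,m=8: c = 299+15 = 314
k=7,m=9: c = 314+16 = 330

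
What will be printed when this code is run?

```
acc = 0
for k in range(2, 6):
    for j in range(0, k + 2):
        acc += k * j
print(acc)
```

k=2,j=0: acc = 0+0 = 0
k=2,j=1: acc = 0+2 = 2
k=2,j=2: acc = 2+4 = 6
k=2,j=3: acc = 6+6 = 12
k=3,j=0: acc = 12+0 = 12
k=3,j=1: acc = 12+3 = 15
k=3,j=2: acc = 15+6 = 21
k=3,j=3: acc = 21+9 = 30
k=3,j=4: acc = 30+12 = 42
k=4,j=0: acc = 42+0 = 42
k=4,j=1: acc = 42+4 = 46
k=4,j=2: acc = 46+8 = 54
k=4,j=3: acc = 54+12 = 66
k=4,j=4: acc = 66+16 = 82
k=4,j=5: acc = 82+20 = 102
k=5,j=0: acc = 102+0 = 102
k=5,j=1: acc = 102+5 = 107
k=5,j=2: acc = 107+10 = 117
k=5,j=3: acc = 117+15 = 132
k=5,j=4: acc = 132+20 = 152
k=5,j=5: acc = 152+25 = 177
k=5,j=6: acc = 177+30 = 207

207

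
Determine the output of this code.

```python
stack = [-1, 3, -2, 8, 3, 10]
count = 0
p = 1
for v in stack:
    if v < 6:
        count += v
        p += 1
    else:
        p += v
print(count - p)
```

v=-1: <6, count = 0+(-1) = -1; p=2
v=3: <6, count = (-1)+3 = 2; p=3
v=-2: <6, count = 2+(-2) = 0; p=4
v=8: not <6; p=12
v=3: <6, count = 0+3 = 3; p=13
v=10: not <6; p=23
count-p = 3-23 = -20

-20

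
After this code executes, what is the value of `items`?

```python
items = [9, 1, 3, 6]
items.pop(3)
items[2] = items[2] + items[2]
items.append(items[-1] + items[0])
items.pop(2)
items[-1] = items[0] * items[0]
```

[9, 1, 81]

pop(3) removes 6 → [9, 1, 3]
items[2] = items[2]+items[2] = 3+3 = 6 → [9, 1, 6]
append items[-1]+items[0] = 6+9 = 15 → [9, 1, 6, 15]
pop(2) removes 6 → [9, 1, 15]
items[-1] = items[0]*items[0] = 9*9 = 81 → [9, 1, 81]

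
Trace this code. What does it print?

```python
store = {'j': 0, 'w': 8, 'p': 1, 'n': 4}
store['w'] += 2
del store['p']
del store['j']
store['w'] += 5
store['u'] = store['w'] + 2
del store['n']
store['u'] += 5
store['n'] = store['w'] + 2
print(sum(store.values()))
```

54

store['w'] = 8+2 = 10 → {'j': 0, 'w': 10, 'p': 1, 'n': 4}
del 'p' → {'j': 0, 'w': 10, 'n': 4}
del 'j' → {'w': 10, 'n': 4}
store['w'] = 10+5 = 15 → {'w': 15, 'n': 4}
store['u'] = store['w']+2 = 17 → {'w': 15, 'n': 4, 'u': 17}
del 'n' → {'w': 15, 'u': 17}
store['u'] = 17+5 = 22 → {'w': 15, 'u': 22}
store['n'] = store['w']+2 = 17 → {'w': 15, 'u': 22, 'n': 17}
sum of values = 54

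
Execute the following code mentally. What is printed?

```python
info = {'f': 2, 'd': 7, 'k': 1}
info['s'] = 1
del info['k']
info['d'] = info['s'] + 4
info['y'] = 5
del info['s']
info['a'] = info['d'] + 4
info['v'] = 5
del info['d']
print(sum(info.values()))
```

info['s'] = 1 → {'f': 2, 'd': 7, 'k': 1, 's': 1}
del 'k' → {'f': 2, 'd': 7, 's': 1}
info['d'] = info['s']+4 = 5 → {'f': 2, 'd': 5, 's': 1}
info['y'] = 5 → {'f': 2, 'd': 5, 's': 1, 'y': 5}
del 's' → {'f': 2, 'd': 5, 'y': 5}
info['a'] = info['d']+4 = 9 → {'f': 2, 'd': 5, 'y': 5, 'a': 9}
info['v'] = 5 → {'f': 2, 'd': 5, 'y': 5, 'a': 9, 'v': 5}
del 'd' → {'f': 2, 'y': 5, 'a': 9, 'v': 5}
sum of values = 21

21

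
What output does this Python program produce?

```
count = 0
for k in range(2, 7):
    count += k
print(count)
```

k=2: count = 0+2 = 2
k=3: count = 2+3 = 5
k=4: count = 5+4 = 9
k=5: count = 9+5 = 14
k=6: count = 14+6 = 20

20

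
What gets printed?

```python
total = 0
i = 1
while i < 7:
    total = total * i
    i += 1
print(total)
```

0

i=1: total = 0*1 = 0
i=2: total = 0*2 = 0
i=3: total = 0*3 = 0
i=4: total = 0*4 = 0
i=5: total = 0*5 = 0
i=6: total = 0*6 = 0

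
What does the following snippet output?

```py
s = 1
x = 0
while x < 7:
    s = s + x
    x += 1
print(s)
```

x=0: s = 1+0 = 1
x=1: s = 1+1 = 2
x=2: s = 2+2 = 4
x=3: s = 4+3 = 7
x=4: s = 7+4 = 11
x=5: s = 11+5 = 16
x=6: s = 16+6 = 22

22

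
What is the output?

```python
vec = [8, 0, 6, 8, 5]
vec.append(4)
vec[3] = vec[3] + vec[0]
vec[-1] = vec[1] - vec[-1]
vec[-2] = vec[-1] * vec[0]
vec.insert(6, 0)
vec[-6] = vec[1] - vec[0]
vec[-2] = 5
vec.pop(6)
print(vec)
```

append 4 → [8, 0, 6, 8, 5, 4]
vec[3] = vec[3]+vec[0] = 8+8 = 16 → [8, 0, 6, 16, 5, 4]
vec[-1] = vec[1]-vec[-1] = 0-4 = -4 → [8, 0, 6, 16, 5, -4]
vec[-2] = vec[-1]*vec[0] = (-4)*8 = -32 → [8, 0, 6, 16, -32, -4]
insert 0 at 6 → [8, 0, 6, 16, -32, -4, 0]
vec[-6] = vec[1]-vec[0] = 0-8 = -8 → [8, -8, 6, 16, -32, -4, 0]
vec[-2] = 5 → [8, -8, 6, 16, -32, 5, 0]
pop(6) removes 0 → [8, -8, 6, 16, -32, 5]

[8, -8, 6, 16, -32, 5]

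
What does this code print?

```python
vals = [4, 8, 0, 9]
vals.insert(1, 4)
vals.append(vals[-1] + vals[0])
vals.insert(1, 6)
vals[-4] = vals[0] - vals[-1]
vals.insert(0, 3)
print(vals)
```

[3, 4, 6, 4, -9, 0, 9, 13]

insert 4 at 1 → [4, 4, 8, 0, 9]
append vals[-1]+vals[0] = 9+4 = 13 → [4, 4, 8, 0, 9, 13]
insert 6 at 1 → [4, 6, 4, 8, 0, 9, 13]
vals[-4] = vals[0]-vals[-1] = 4-13 = -9 → [4, 6, 4, -9, 0, 9, 13]
insert 3 at 0 → [3, 4, 6, 4, -9, 0, 9, 13]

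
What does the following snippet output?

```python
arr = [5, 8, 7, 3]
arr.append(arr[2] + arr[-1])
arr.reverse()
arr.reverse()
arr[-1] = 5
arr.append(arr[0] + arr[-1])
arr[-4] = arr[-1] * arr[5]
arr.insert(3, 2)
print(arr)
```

[5, 8, 100, 2, 3, 5, 10]

append arr[2]+arr[-1] = 7+3 = 10 → [5, 8, 7, 3, 10]
reverse → [10, 3, 7, 8, 5]
reverse → [5, 8, 7, 3, 10]
arr[-1] = 5 → [5, 8, 7, 3, 5]
append arr[0]+arr[-1] = 5+5 = 10 → [5, 8, 7, 3, 5, 10]
arr[-4] = arr[-1]*arr[5] = 10*10 = 100 → [5, 8, 100, 3, 5, 10]
insert 2 at 3 → [5, 8, 100, 2, 3, 5, 10]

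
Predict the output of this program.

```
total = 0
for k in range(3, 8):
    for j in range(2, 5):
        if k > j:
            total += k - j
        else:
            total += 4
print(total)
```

k=3,j=2: 3>2, total = 0+1 = 1
k=3,j=3: not 3>3, total = 1+4 = 5
k=3,j=4: not 3>4, total = 5+4 = 9
k=4,j=2: 4>2, total = 9+2 = 11
k=4,j=3: 4>3, total = 11+1 = 12
k=4,j=4: not 4>4, total = 12+4 = 16
k=5,j=2: 5>2, total = 16+3 = 19
k=5,j=3: 5>3, total = 19+2 = 21
k=5,j=4: 5>4, total = 21+1 = 22
k=6,j=2: 6>2, total = 22+4 = 26
k=6,j=3: 6>3, total = 26+3 = 29
k=6,j=4: 6>4, total = 29+2 = 31
k=7,j=2: 7>2, total = 31+5 = 36
k=7,j=3: 7>3, total = 36+4 = 40
k=7,j=4: 7>4, total = 40+3 = 43

43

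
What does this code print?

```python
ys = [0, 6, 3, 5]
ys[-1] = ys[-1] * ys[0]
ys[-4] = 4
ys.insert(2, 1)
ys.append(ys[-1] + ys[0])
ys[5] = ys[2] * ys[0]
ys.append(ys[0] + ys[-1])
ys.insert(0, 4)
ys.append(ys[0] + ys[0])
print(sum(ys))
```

38

ys[-1] = ys[-1]*ys[0] = 5*0 = 0 → [0, 6, 3, 0]
ys[-4] = 4 → [4, 6, 3, 0]
insert 1 at 2 → [4, 6, 1, 3, 0]
append ys[-1]+ys[0] = 0+4 = 4 → [4, 6, 1, 3, 0, 4]
ys[5] = ys[2]*ys[0] = 1*4 = 4 → [4, 6, 1, 3, 0, 4]
append ys[0]+ys[-1] = 4+4 = 8 → [4, 6, 1, 3, 0, 4, 8]
insert 4 at 0 → [4, 4, 6, 1, 3, 0, 4, 8]
append ys[0]+ys[0] = 4+4 = 8 → [4, 4, 6, 1, 3, 0, 4, 8, 8]
sum = 38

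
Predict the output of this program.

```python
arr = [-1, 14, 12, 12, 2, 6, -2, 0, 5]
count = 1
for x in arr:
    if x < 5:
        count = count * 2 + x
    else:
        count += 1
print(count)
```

41

x=-1: <5, count = 1*2+(-1) = 1
x=14: not <5, count = 1+1 = 2
x=12: not <5, count = 2+1 = 3
x=12: not <5, count = 3+1 = 4
x=2: <5, count = 4*2+2 = 10
x=6: not <5, count = 10+1 = 11
x=-2: <5, count = 11*2+(-2) = 20
x=0: <5, count = 20*2+0 = 40
x=5: not <5, count = 40+1 = 41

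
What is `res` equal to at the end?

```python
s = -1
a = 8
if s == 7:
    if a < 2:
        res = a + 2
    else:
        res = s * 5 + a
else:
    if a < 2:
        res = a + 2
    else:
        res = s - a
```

-9

s=-1, a=8
s == 7 is False; a < 2 is False
→ res = s - a = -9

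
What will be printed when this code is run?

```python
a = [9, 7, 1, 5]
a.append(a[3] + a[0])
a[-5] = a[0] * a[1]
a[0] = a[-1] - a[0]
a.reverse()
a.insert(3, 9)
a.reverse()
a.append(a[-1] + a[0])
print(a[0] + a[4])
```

append a[3]+a[0] = 5+9 = 14 → [9, 7, 1, 5, 14]
a[-5] = a[0]*a[1] = 9*7 = 63 → [63, 7, 1, 5, 14]
a[0] = a[-1]-a[0] = 14-63 = -49 → [-49, 7, 1, 5, 14]
reverse → [14, 5, 1, 7, -49]
insert 9 at 3 → [14, 5, 1, 9, 7, -49]
reverse → [-49, 7, 9, 1, 5, 14]
append a[-1]+a[0] = 14+(-49) = -35 → [-49, 7, 9, 1, 5, 14, -35]
a[0]+a[4] = (-49)+5 = -44

-44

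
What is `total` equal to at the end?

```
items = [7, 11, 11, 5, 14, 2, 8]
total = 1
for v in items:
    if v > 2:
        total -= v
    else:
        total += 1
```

v=7: >2, total = 1-7 = -6
v=11: >2, total = (-6)-11 = -17
v=11: >2, total = (-17)-11 = -28
v=5: >2, total = (-28)-5 = -33
v=14: >2, total = (-33)-14 = -47
v=2: not >2, total = (-47)+1 = -46
v=8: >2, total = (-46)-8 = -54

-54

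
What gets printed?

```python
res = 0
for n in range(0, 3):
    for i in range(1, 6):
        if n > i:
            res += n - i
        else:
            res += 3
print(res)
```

43

n=0,i=1: not 0>1, res = 0+3 = 3
n=0,i=2: not 0>2, res = 3+3 = 6
n=0,i=3: not 0>3, res = 6+3 = 9
n=0,i=4: not 0>4, res = 9+3 = 12
n=0,i=5: not 0>5, res = 12+3 = 15
n=1,i=1: not 1>1, res = 15+3 = 18
n=1,i=2: not 1>2, res = 18+3 = 21
n=1,i=3: not 1>3, res = 21+3 = 24
n=1,i=4: not 1>4, res = 24+3 = 27
n=1,i=5: not 1>5, res = 27+3 = 30
n=2,i=1: 2>1, res = 30+1 = 31
n=2,i=2: not 2>2, res = 31+3 = 34
n=2,i=3: not 2>3, res = 34+3 = 37
n=2,i=4: not 2>4, res = 37+3 = 40
n=2,i=5: not 2>5, res = 40+3 = 43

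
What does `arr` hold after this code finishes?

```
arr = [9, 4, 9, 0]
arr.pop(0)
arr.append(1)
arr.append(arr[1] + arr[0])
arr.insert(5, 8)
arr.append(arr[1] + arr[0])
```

[4, 9, 0, 1, 13, 8, 13]

pop(0) removes 9 → [4, 9, 0]
append 1 → [4, 9, 0, 1]
append arr[1]+arr[0] = 9+4 = 13 → [4, 9, 0, 1, 13]
insert 8 at 5 → [4, 9, 0, 1, 13, 8]
append arr[1]+arr[0] = 9+4 = 13 → [4, 9, 0, 1, 13, 8, 13]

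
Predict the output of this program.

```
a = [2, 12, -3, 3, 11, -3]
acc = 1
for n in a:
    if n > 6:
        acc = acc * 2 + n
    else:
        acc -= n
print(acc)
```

34

n=2: not >6, acc = 1-2 = -1
n=12: >6, acc = (-1)*2+12 = 10
n=-3: not >6, acc = 10-(-3) = 13
n=3: not >6, acc = 13-3 = 10
n=11: >6, acc = 10*2+11 = 31
n=-3: not >6, acc = 31-(-3) = 34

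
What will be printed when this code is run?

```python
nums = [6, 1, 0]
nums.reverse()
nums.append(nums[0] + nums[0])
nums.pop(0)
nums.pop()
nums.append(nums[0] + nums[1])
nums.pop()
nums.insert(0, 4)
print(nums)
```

reverse → [0, 1, 6]
append nums[0]+nums[0] = 0+0 = 0 → [0, 1, 6, 0]
pop(0) removes 0 → [1, 6, 0]
pop() removes 0 → [1, 6]
append nums[0]+nums[1] = 1+6 = 7 → [1, 6, 7]
pop() removes 7 → [1, 6]
insert 4 at 0 → [4, 1, 6]

[4, 1, 6]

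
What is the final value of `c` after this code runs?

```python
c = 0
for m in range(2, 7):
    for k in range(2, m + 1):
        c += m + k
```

120

m=2,k=2: c = 0+4 = 4
m=3,k=2: c = 4+5 = 9
m=3,k=3: c = 9+6 = 15
m=4,k=2: c = 15+6 = 21
m=4,k=3: c = 21+7 = 28
m=4,k=4: c = 28+8 = 36
m=5,k=2: c = 36+7 = 43
m=5,k=3: c = 43+8 = 51
m=5,k=4: c = 51+9 = 60
m=5,k=5: c = 60+10 = 70
m=6,k=2: c = 70+8 = 78
m=6,k=3: c = 78+9 = 87
m=6,k=4: c = 87+10 = 97
m=6,k=5: c = 97+11 = 108
m=6,k=6: c = 108+12 = 120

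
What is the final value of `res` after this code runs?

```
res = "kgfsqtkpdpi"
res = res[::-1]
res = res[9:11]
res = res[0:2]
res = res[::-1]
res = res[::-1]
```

reverse → 'ipdpktqsfgk'
slice [9:11] → 'gk'
slice [0:2] → 'gk'
reverse → 'kg'
reverse → 'gk'

'gk'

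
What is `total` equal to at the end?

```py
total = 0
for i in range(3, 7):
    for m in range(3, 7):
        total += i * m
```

324

i=3,m=3: total = 0+9 = 9
i=3,m=4: total = 9+12 = 21
i=3,m=5: total = 21+15 = 36
i=3,m=6: total = 36+18 = 54
i=4,m=3: total = 54+12 = 66
i=4,m=4: total = 66+16 = 82
i=4,m=5: total = 82+20 = 102
i=4,m=6: total = 102+24 = 126
i=5,m=3: total = 126+15 = 141
i=5,m=4: total = 141+20 = 161
i=5,m=5: total = 161+25 = 186
i=5,m=6: total = 186+30 = 216
i=6,m=3: total = 216+18 = 234
i=6,m=4: total = 234+24 = 258
i=6,m=5: total = 258+30 = 288
i=6,m=6: total = 288+36 = 324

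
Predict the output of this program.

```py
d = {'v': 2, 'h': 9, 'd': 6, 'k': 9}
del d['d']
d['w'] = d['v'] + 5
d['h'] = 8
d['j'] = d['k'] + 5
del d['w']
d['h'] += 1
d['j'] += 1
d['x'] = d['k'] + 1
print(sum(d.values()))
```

del 'd' → {'v': 2, 'h': 9, 'k': 9}
d['w'] = d['v']+5 = 7 → {'v': 2, 'h': 9, 'k': 9, 'w': 7}
d['h'] = 8 → {'v': 2, 'h': 8, 'k': 9, 'w': 7}
d['j'] = d['k']+5 = 14 → {'v': 2, 'h': 8, 'k': 9, 'w': 7, 'j': 14}
del 'w' → {'v': 2, 'h': 8, 'k': 9, 'j': 14}
d['h'] = 8+1 = 9 → {'v': 2, 'h': 9, 'k': 9, 'j': 14}
d['j'] = 14+1 = 15 → {'v': 2, 'h': 9, 'k': 9, 'j': 15}
d['x'] = d['k']+1 = 10 → {'v': 2, 'h': 9, 'k': 9, 'j': 15, 'x': 10}
sum of values = 45

45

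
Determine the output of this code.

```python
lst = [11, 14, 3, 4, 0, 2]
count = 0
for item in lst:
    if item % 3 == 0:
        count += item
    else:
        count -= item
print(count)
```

item=11: not %3==0, count = 0-11 = -11
item=14: not %3==0, count = (-11)-14 = -25
item=3: %3==0, count = (-25)+3 = -22
item=4: not %3==0, count = (-22)-4 = -26
item=0: %3==0, count = (-26)+0 = -26
item=2: not %3==0, count = (-26)-2 = -28

-28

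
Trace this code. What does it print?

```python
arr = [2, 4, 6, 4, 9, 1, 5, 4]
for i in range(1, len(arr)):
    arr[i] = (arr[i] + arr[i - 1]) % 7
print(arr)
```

[2, 6, 5, 2, 4, 5, 3, 0]

i=1: arr[1] = (4+2)%7 = 6 → [2, 6, 6, 4, 9, 1, 5, 4]
i=2: arr[2] = (6+6)%7 = 5 → [2, 6, 5, 4, 9, 1, 5, 4]
i=3: arr[3] = (4+5)%7 = 2 → [2, 6, 5, 2, 9, 1, 5, 4]
i=4: arr[4] = (9+2)%7 = 4 → [2, 6, 5, 2, 4, 1, 5, 4]
i=5: arr[5] = (1+4)%7 = 5 → [2, 6, 5, 2, 4, 5, 5, 4]
i=6: arr[6] = (5+5)%7 = 3 → [2, 6, 5, 2, 4, 5, 3, 4]
i=7: arr[7] = (4+3)%7 = 0 → [2, 6, 5, 2, 4, 5, 3, 0]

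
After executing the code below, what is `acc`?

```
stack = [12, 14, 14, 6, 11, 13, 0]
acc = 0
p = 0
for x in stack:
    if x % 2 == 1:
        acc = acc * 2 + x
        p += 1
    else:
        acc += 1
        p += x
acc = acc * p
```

x=12: not odd, acc = 0+1 = 1; p=12
x=14: not odd, acc = 1+1 = 2; p=26
x=14: not odd, acc = 2+1 = 3; p=40
x=6: not odd, acc = 3+1 = 4; p=46
x=11: odd, acc = 4*2+11 = 19; p=47
x=13: odd, acc = 19*2+13 = 51; p=48
x=0: not odd, acc = 51+1 = 52; p=48
acc*p = 52*48 = 2496

2496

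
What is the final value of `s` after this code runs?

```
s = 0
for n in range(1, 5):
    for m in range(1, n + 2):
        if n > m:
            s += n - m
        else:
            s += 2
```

26

n=1,m=1: not 1>1, s = 0+2 = 2
n=1,m=2: not 1>2, s = 2+2 = 4
n=2,m=1: 2>1, s = 4+1 = 5
n=2,m=2: not 2>2, s = 5+2 = 7
n=2,m=3: not 2>3, s = 7+2 = 9
n=3,m=1: 3>1, s = 9+2 = 11
n=3,m=2: 3>2, s = 11+1 = 12
n=3,m=3: not 3>3, s = 12+2 = 14
n=3,m=4: not 3>4, s = 14+2 = 16
n=4,m=1: 4>1, s = 16+3 = 19
n=4,m=2: 4>2, s = 19+2 = 21
n=4,m=3: 4>3, s = 21+1 = 22
n=4,m=4: not 4>4, s = 22+2 = 24
n=4,m=5: not 4>5, s = 24+2 = 26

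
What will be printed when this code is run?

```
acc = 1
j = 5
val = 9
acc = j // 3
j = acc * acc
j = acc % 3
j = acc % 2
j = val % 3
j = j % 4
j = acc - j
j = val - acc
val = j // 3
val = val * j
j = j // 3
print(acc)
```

1

acc = 5//3 = 1
j = 1*1 = 1
j = 1%3 = 1
j = 1%2 = 1
j = 9%3 = 0
j = 0%4 = 0
j = 1-0 = 1
j = 9-1 = 8
val = 8//3 = 2
val = 2*8 = 16
j = 8//3 = 2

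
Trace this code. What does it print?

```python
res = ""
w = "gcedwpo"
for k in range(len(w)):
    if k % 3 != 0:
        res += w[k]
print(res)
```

cewp

k=0: skip
k=1: add 'c' → 'c'
k=2: add 'e' → 'ce'
k=3: skip
k=4: add 'w' → 'cew'
k=5: add 'p' → 'cewp'
k=6: skip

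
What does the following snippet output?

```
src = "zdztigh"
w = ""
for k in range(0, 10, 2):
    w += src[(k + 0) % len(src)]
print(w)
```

k=0: add src[0]='z' → 'z'
k=2: add src[2]='z' → 'zz'
k=4: add src[4]='i' → 'zzi'
k=6: add src[6]='h' → 'zzih'
k=8: add src[1]='d' → 'zzihd'

zzihd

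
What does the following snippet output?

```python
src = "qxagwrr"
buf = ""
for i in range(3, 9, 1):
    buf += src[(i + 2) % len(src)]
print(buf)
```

rrqxag

i=3: add src[5]='r' → 'r'
i=4: add src[6]='r' → 'rr'
i=5: add src[0]='q' → 'rrq'
i=6: add src[1]='x' → 'rrqx'
i=7: add src[2]='a' → 'rrqxa'
i=8: add src[3]='g' → 'rrqxag'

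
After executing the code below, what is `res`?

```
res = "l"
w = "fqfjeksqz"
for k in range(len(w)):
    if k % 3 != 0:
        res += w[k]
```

'lqfekqz'

k=0: skip
k=1: add 'q' → 'lq'
k=2: add 'f' → 'lqf'
k=3: skip
k=4: add 'e' → 'lqfe'
k=5: add 'k' → 'lqfek'
k=6: skip
k=7: add 'q' → 'lqfekq'
k=8: add 'z' → 'lqfekqz'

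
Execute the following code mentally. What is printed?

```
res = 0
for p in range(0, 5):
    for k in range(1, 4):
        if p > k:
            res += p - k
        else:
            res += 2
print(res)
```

p=0,k=1: not 0>1, res = 0+2 = 2
p=0,k=2: not 0>2, res = 2+2 = 4
p=0,k=3: not 0>3, res = 4+2 = 6
p=1,k=1: not 1>1, res = 6+2 = 8
p=1,k=2: not 1>2, res = 8+2 = 10
p=1,k=3: not 1>3, res = 10+2 = 12
p=2,k=1: 2>1, res = 12+1 = 13
p=2,k=2: not 2>2, res = 13+2 = 15
p=2,k=3: not 2>3, res = 15+2 = 17
p=3,k=1: 3>1, res = 17+2 = 19
p=3,k=2: 3>2, res = 19+1 = 20
p=3,k=3: not 3>3, res = 20+2 = 22
p=4,k=1: 4>1, res = 22+3 = 25
p=4,k=2: 4>2, res = 25+2 = 27
p=4,k=3: 4>3, res = 27+1 = 28

28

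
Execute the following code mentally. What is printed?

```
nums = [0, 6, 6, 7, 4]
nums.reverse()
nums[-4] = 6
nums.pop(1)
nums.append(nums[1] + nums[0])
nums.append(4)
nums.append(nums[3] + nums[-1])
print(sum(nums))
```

34

reverse → [4, 7, 6, 6, 0]
nums[-4] = 6 → [4, 6, 6, 6, 0]
pop(1) removes 6 → [4, 6, 6, 0]
append nums[1]+nums[0] = 6+4 = 10 → [4, 6, 6, 0, 10]
append 4 → [4, 6, 6, 0, 10, 4]
append nums[3]+nums[-1] = 0+4 = 4 → [4, 6, 6, 0, 10, 4, 4]
sum = 34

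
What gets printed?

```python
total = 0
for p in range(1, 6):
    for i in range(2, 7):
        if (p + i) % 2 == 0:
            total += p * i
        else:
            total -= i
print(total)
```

92

p=1,i=2: odd sum, total = 0-2 = -2
p=1,i=3: even sum, total = (-2)+3 = 1
p=1,i=4: odd sum, total = 1-4 = -3
p=1,i=5: even sum, total = (-3)+5 = 2
p=1,i=6: odd sum, total = 2-6 = -4
p=2,i=2: even sum, total = (-4)+4 = 0
p=2,i=3: odd sum, total = 0-3 = -3
p=2,i=4: even sum, total = (-3)+8 = 5
p=2,i=5: odd sum, total = 5-5 = 0
p=2,i=6: even sum, total = 0+12 = 12
p=3,i=2: odd sum, total = 12-2 = 10
p=3,i=3: even sum, total = 10+9 = 19
p=3,i=4: odd sum, total = 19-4 = 15
p=3,i=5: even sum, total = 15+15 = 30
p=3,i=6: odd sum, total = 30-6 = 24
p=4,i=2: even sum, total = 24+8 = 32
p=4,i=3: odd sum, total = 32-3 = 29
p=4,i=4: even sum, total = 29+16 = 45
p=4,i=5: odd sum, total = 45-5 = 40
p=4,i=6: even sum, total = 40+24 = 64
p=5,i=2: odd sum, total = 64-2 = 62
p=5,i=3: even sum, total = 62+15 = 77
p=5,i=4: odd sum, total = 77-4 = 73
p=5,i=5: even sum, total = 73+25 = 98
p=5,i=6: odd sum, total = 98-6 = 92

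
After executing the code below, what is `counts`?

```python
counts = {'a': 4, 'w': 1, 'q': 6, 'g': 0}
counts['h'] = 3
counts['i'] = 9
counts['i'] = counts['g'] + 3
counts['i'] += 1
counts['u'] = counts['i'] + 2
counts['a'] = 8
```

counts['h'] = 3 → {'a': 4, 'w': 1, 'q': 6, 'g': 0, 'h': 3}
counts['i'] = 9 → {'a': 4, 'w': 1, 'q': 6, 'g': 0, 'h': 3, 'i': 9}
counts['i'] = counts['g']+3 = 3 → {'a': 4, 'w': 1, 'q': 6, 'g': 0, 'h': 3, 'i': 3}
counts['i'] = 3+1 = 4 → {'a': 4, 'w': 1, 'q': 6, 'g': 0, 'h': 3, 'i': 4}
counts['u'] = counts['i']+2 = 6 → {'a': 4, 'w': 1, 'q': 6, 'g': 0, 'h': 3, 'i': 4, 'u': 6}
counts['a'] = 8 → {'a': 8, 'w': 1, 'q': 6, 'g': 0, 'h': 3, 'i': 4, 'u': 6}

{'a': 8, 'w': 1, 'q': 6, 'g': 0, 'h': 3, 'i': 4, 'u': 6}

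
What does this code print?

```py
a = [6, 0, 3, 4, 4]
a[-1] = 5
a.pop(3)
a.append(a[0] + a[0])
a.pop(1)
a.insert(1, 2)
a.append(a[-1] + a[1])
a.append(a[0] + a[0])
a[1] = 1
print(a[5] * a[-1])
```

a[-1] = 5 → [6, 0, 3, 4, 5]
pop(3) removes 4 → [6, 0, 3, 5]
append a[0]+a[0] = 6+6 = 12 → [6, 0, 3, 5, 12]
pop(1) removes 0 → [6, 3, 5, 12]
insert 2 at 1 → [6, 2, 3, 5, 12]
append a[-1]+a[1] = 12+2 = 14 → [6, 2, 3, 5, 12, 14]
append a[0]+a[0] = 6+6 = 12 → [6, 2, 3, 5, 12, 14, 12]
a[1] = 1 → [6, 1, 3, 5, 12, 14, 12]
a[5]*a[-1] = 14*12 = 168

168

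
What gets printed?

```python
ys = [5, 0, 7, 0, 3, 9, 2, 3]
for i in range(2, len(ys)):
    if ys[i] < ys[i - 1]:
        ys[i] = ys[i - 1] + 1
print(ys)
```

i=2: 7>=0, unchanged → [5, 0, 7, 0, 3, 9, 2, 3]
i=3: 0<7, ys[3] = 7+1 = 8 → [5, 0, 7, 8, 3, 9, 2, 3]
i=4: 3<8, ys[4] = 8+1 = 9 → [5, 0, 7, 8, 9, 9, 2, 3]
i=5: 9>=9, unchanged → [5, 0, 7, 8, 9, 9, 2, 3]
i=6: 2<9, ys[6] = 9+1 = 10 → [5, 0, 7, 8, 9, 9, 10, 3]
i=7: 3<10, ys[7] = 10+1 = 11 → [5, 0, 7, 8, 9, 9, 10, 11]

[5, 0, 7, 8, 9, 9, 10, 11]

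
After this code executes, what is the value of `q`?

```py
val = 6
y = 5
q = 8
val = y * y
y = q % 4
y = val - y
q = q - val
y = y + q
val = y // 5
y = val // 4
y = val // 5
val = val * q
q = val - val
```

val = 5*5 = 25
y = 8%4 = 0
y = 25-0 = 25
q = 8-25 = -17
y = 25+(-17) = 8
val = 8//5 = 1
y = 1//4 = 0
y = 1//5 = 0
val = 1*(-17) = -17
q = (-17)-(-17) = 0

0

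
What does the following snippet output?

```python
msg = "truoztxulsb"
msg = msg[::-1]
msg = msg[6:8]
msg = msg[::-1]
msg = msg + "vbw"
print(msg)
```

ozvbw

reverse → 'bsluxtzourt'
slice [6:8] → 'zo'
reverse → 'oz'
+ 'vbw' → 'ozvbw'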